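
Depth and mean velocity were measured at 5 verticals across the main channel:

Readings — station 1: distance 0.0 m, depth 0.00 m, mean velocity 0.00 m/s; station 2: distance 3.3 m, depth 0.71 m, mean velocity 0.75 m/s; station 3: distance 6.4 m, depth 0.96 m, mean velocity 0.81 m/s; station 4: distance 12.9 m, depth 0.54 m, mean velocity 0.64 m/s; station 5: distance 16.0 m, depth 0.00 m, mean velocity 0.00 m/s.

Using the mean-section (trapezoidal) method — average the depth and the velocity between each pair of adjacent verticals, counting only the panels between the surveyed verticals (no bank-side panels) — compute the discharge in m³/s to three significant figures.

6.26 m³/s

Panel 1-2: Δb = 3.3 m, d̄ = (0.00+0.71)/2 = 0.355, v̄ = (0.00+0.75)/2 = 0.375 → q = 3.3×0.355×0.375 = 0.4393 m³/s
Panel 2-3: Δb = 3.1 m, d̄ = (0.71+0.96)/2 = 0.835, v̄ = (0.75+0.81)/2 = 0.78 → q = 3.1×0.835×0.78 = 2.019 m³/s
Panel 3-4: Δb = 6.5 m, d̄ = (0.96+0.54)/2 = 0.75, v̄ = (0.81+0.64)/2 = 0.725 → q = 6.5×0.75×0.725 = 3.534 m³/s
Panel 4-5: Δb = 3.1 m, d̄ = (0.54+0.00)/2 = 0.27, v̄ = (0.64+0.00)/2 = 0.32 → q = 3.1×0.27×0.32 = 0.2678 m³/s
Q = Σ q = 6.261 m³/s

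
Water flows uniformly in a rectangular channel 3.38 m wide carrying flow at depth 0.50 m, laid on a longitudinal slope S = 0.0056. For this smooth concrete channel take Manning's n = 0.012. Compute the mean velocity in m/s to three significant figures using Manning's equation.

A = b·y = 3.38 × 0.50 = 1.690 m²
P = b + 2y = 3.38 + 2×0.50 = 4.380 m
R = A/P = 1.690/4.380 = 0.3858 m
Q = (1/n)·A·R^(2/3)·S^(1/2) = (1/0.012) × 1.690 × 0.3858^(2/3) × 0.0056^(1/2) = 5.586 m³/s
V = Q/A = 5.586/1.690 = 3.305 m/s

3.31 m/s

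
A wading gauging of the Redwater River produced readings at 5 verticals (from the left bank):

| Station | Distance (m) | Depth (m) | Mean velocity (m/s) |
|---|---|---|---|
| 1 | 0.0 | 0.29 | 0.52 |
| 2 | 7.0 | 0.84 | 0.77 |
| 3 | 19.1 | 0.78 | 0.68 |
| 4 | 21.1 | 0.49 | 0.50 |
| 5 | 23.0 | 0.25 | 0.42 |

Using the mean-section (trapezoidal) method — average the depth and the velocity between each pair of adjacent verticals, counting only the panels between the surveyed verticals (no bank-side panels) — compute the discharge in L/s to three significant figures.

Panel 1-2: Δb = 7 m, d̄ = (0.29+0.84)/2 = 0.565, v̄ = (0.52+0.77)/2 = 0.645 → q = 7×0.565×0.645 = 2.551 m³/s
Panel 2-3: Δb = 12.1 m, d̄ = (0.84+0.78)/2 = 0.81, v̄ = (0.77+0.68)/2 = 0.725 → q = 12.1×0.81×0.725 = 7.106 m³/s
Panel 3-4: Δb = 2 m, d̄ = (0.78+0.49)/2 = 0.635, v̄ = (0.68+0.50)/2 = 0.59 → q = 2×0.635×0.59 = 0.7493 m³/s
Panel 4-5: Δb = 1.9 m, d̄ = (0.49+0.25)/2 = 0.37, v̄ = (0.50+0.42)/2 = 0.46 → q = 1.9×0.37×0.46 = 0.3234 m³/s
Q = Σ q = 10.73 m³/s
= 10.73 × 1000 = 10730 L/s

10700 L/s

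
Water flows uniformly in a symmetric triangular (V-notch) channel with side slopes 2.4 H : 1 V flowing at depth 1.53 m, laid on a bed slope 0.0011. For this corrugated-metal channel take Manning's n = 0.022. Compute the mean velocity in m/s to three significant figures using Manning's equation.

1.20 m/s

A = z·y² = 2.4×1.53² = 5.618 m²
P = 2y√(1+z²) = 2×1.53×√(1+2.4²) = 7.956 m
R = A/P = 5.618/7.956 = 0.7062 m
Q = (1/n)·A·R^(2/3)·S^(1/2) = (1/0.022) × 5.618 × 0.7062^(2/3) × 0.0011^(1/2) = 6.716 m³/s
V = Q/A = 6.716/5.618 = 1.195 m/s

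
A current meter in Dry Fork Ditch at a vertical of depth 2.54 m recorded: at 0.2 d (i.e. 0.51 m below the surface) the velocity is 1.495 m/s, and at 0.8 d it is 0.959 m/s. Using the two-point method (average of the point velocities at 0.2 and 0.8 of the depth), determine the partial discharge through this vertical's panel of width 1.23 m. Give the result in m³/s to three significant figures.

3.83 m³/s

v̄ = (1.495 + 0.959) / 2 = 1.227 m/s
q = v̄ × d × w = 1.227 × 2.54 × 1.23 = 3.833 m³/s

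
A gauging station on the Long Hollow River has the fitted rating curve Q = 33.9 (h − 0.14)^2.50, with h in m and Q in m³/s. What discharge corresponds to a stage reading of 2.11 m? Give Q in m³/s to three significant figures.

185 m³/s

Q = 33.9 × (2.11 − 0.14)^2.50 = 33.9 × 1.97^2.50 = 184.7 m³/s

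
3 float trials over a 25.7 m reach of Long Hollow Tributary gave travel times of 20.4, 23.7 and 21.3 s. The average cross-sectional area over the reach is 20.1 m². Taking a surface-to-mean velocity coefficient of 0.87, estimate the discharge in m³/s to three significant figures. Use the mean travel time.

20.6 m³/s

t̄ = (20.4 + 23.7 + 21.3) / 3 = 21.8 s
v_surface = L / t̄ = 25.7 / 21.8 = 1.179 m/s
v_mean = 0.87 × 1.179 = 1.026 m/s
Q = A × v_mean = 20.1 × 1.026 = 20.62 m³/s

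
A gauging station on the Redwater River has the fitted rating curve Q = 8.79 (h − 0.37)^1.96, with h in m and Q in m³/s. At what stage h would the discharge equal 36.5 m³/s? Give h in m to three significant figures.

2.44 m

h − h₀ = (Q/C)^(1/b) = (36.5/8.79)^(1/1.96) = 2.068 m
h = 0.37 + 2.068 = 2.438 m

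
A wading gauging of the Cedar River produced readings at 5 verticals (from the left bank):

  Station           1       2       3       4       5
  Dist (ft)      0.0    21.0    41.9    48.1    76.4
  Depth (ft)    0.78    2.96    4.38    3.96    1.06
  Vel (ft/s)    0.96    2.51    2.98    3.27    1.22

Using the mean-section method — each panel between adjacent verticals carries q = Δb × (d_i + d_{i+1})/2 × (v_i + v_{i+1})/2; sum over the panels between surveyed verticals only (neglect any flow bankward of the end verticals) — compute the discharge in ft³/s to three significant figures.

519 ft³/s

Panel 1-2: Δb = 21 ft, d̄ = (0.78+2.96)/2 = 1.87, v̄ = (0.96+2.51)/2 = 1.735 → q = 21×1.87×1.735 = 68.13 ft³/s
Panel 2-3: Δb = 20.9 ft, d̄ = (2.96+4.38)/2 = 3.67, v̄ = (2.51+2.98)/2 = 2.745 → q = 20.9×3.67×2.745 = 210.5 ft³/s
Panel 3-4: Δb = 6.2 ft, d̄ = (4.38+3.96)/2 = 4.17, v̄ = (2.98+3.27)/2 = 3.125 → q = 6.2×4.17×3.125 = 80.79 ft³/s
Panel 4-5: Δb = 28.3 ft, d̄ = (3.96+1.06)/2 = 2.51, v̄ = (3.27+1.22)/2 = 2.245 → q = 28.3×2.51×2.245 = 159.5 ft³/s
Q = Σ q = 518.9 ft³/s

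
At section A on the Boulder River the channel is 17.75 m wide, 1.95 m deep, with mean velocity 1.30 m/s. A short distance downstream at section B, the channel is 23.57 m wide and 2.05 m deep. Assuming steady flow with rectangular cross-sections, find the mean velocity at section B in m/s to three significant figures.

Q = A₁V₁ = (17.75×1.95) × 1.30 = 45.00 m³/s
A₂ = 23.57 × 2.05 = 48.32 m²
V₂ = Q/A₂ = 45.00/48.32 = 0.9312 m/s

0.931 m/s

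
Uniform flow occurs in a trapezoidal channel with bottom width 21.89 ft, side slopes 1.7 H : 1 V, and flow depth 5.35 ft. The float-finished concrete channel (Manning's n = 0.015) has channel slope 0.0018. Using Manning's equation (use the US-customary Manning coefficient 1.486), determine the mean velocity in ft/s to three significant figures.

A = (b + z·y)·y = (21.89 + 1.7×5.35)×5.35 = 165.8 ft²
P = b + 2y√(1+z²) = 21.89 + 2×5.35×√(1+1.7²) = 42.99 ft
R = A/P = 165.8/42.99 = 3.856 ft
Q = (1.486/n)·A·R^(2/3)·S^(1/2) = (1.486/0.015) × 165.8 × 3.856^(2/3) × 0.0018^(1/2) = 1713 ft³/s
V = Q/A = 1713/165.8 = 10.33 ft/s

10.3 ft/s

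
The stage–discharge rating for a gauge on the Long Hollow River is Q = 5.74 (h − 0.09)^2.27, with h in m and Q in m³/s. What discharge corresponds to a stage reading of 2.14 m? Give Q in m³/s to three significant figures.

Q = 5.74 × (2.14 − 0.09)^2.27 = 5.74 × 2.05^2.27 = 29.28 m³/s

29.3 m³/s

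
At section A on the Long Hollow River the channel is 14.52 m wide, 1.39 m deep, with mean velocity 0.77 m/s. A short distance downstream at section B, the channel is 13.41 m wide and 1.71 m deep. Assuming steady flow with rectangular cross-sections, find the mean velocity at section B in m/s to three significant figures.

Q = A₁V₁ = (14.52×1.39) × 0.77 = 15.54 m³/s
A₂ = 13.41 × 1.71 = 22.93 m²
V₂ = Q/A₂ = 15.54/22.93 = 0.6777 m/s

0.678 m/s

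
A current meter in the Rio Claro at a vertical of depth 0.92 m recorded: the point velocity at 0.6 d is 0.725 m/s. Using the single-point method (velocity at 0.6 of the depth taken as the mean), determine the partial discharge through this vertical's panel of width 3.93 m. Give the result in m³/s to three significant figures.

v̄ = v₀.₆ = 0.725 m/s
q = v̄ × d × w = 0.7250 × 0.92 × 3.93 = 2.621 m³/s

2.62 m³/s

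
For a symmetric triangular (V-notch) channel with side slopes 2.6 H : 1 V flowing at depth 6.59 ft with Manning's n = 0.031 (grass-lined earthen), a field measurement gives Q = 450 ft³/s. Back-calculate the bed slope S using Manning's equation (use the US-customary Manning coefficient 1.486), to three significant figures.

A = z·y² = 2.6×6.59² = 112.9 ft²
P = 2y√(1+z²) = 2×6.59×√(1+2.6²) = 36.72 ft
R = A/P = 112.9/36.72 = 3.075 ft
S = (Q·n / (1.486·A·R^(2/3)))² = (450×0.031 / (1.486×112.9×2.115))² = 0.001546

0.00155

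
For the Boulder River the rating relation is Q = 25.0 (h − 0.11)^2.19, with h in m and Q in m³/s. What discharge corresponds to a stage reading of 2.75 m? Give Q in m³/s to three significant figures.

210 m³/s

Q = 25.0 × (2.75 − 0.11)^2.19 = 25.0 × 2.64^2.19 = 209.5 m³/s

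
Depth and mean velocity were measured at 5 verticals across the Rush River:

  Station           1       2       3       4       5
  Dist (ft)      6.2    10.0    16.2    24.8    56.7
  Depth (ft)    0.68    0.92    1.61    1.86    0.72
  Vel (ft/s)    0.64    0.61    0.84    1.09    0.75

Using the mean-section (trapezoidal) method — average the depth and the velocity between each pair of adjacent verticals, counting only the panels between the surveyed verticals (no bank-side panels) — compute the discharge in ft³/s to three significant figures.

59.8 ft³/s

Panel 1-2: Δb = 3.8 ft, d̄ = (0.68+0.92)/2 = 0.8, v̄ = (0.64+0.61)/2 = 0.625 → q = 3.8×0.8×0.625 = 1.900 ft³/s
Panel 2-3: Δb = 6.2 ft, d̄ = (0.92+1.61)/2 = 1.265, v̄ = (0.61+0.84)/2 = 0.725 → q = 6.2×1.265×0.725 = 5.686 ft³/s
Panel 3-4: Δb = 8.6 ft, d̄ = (1.61+1.86)/2 = 1.735, v̄ = (0.84+1.09)/2 = 0.965 → q = 8.6×1.735×0.965 = 14.40 ft³/s
Panel 4-5: Δb = 31.9 ft, d̄ = (1.86+0.72)/2 = 1.29, v̄ = (1.09+0.75)/2 = 0.92 → q = 31.9×1.29×0.92 = 37.86 ft³/s
Q = Σ q = 59.84 ft³/s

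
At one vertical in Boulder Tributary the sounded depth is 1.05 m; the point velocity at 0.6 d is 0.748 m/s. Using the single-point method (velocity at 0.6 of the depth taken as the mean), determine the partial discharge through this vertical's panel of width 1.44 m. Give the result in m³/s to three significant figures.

1.13 m³/s

v̄ = v₀.₆ = 0.748 m/s
q = v̄ × d × w = 0.7480 × 1.05 × 1.44 = 1.131 m³/s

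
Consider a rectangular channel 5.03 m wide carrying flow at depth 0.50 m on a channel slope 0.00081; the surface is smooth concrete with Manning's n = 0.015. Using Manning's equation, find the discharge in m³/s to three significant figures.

2.66 m³/s

A = b·y = 5.03 × 0.50 = 2.515 m²
P = b + 2y = 5.03 + 2×0.50 = 6.030 m
R = A/P = 2.515/6.030 = 0.4171 m
Q = (1/n)·A·R^(2/3)·S^(1/2) = (1/0.015) × 2.515 × 0.4171^(2/3) × 0.00081^(1/2) = 2.664 m³/s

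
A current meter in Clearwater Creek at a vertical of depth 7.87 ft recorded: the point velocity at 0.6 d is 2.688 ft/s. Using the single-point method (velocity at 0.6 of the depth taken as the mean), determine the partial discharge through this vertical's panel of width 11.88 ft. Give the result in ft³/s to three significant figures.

251 ft³/s

v̄ = v₀.₆ = 2.688 ft/s
q = v̄ × d × w = 2.688 × 7.87 × 11.88 = 251.3 ft³/s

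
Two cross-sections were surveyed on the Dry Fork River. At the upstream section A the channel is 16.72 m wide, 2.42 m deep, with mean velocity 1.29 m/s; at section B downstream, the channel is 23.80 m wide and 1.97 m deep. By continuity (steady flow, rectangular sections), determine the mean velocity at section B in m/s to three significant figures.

1.11 m/s

Q = A₁V₁ = (16.72×2.42) × 1.29 = 52.20 m³/s
A₂ = 23.80 × 1.97 = 46.89 m²
V₂ = Q/A₂ = 52.20/46.89 = 1.113 m/s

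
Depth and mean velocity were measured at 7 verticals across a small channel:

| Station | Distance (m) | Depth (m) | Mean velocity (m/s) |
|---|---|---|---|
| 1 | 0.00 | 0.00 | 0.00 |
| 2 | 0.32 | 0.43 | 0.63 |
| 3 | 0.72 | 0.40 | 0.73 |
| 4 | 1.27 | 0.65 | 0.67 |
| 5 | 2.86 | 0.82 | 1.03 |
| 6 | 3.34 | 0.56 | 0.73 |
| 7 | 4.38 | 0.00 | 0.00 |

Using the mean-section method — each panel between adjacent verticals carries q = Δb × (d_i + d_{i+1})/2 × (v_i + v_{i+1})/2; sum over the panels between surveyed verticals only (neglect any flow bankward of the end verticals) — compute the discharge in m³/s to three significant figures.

Panel 1-2: Δb = 0.32 m, d̄ = (0.00+0.43)/2 = 0.215, v̄ = (0.00+0.63)/2 = 0.315 → q = 0.32×0.215×0.315 = 0.02167 m³/s
Panel 2-3: Δb = 0.4 m, d̄ = (0.43+0.40)/2 = 0.415, v̄ = (0.63+0.73)/2 = 0.68 → q = 0.4×0.415×0.68 = 0.1129 m³/s
Panel 3-4: Δb = 0.55 m, d̄ = (0.40+0.65)/2 = 0.525, v̄ = (0.73+0.67)/2 = 0.7 → q = 0.55×0.525×0.7 = 0.2021 m³/s
Panel 4-5: Δb = 1.59 m, d̄ = (0.65+0.82)/2 = 0.735, v̄ = (0.67+1.03)/2 = 0.85 → q = 1.59×0.735×0.85 = 0.9934 m³/s
Panel 5-6: Δb = 0.48 m, d̄ = (0.82+0.56)/2 = 0.69, v̄ = (1.03+0.73)/2 = 0.88 → q = 0.48×0.69×0.88 = 0.2915 m³/s
Panel 6-7: Δb = 1.04 m, d̄ = (0.56+0.00)/2 = 0.28, v̄ = (0.73+0.00)/2 = 0.365 → q = 1.04×0.28×0.365 = 0.1063 m³/s
Q = Σ q = 1.728 m³/s

1.73 m³/s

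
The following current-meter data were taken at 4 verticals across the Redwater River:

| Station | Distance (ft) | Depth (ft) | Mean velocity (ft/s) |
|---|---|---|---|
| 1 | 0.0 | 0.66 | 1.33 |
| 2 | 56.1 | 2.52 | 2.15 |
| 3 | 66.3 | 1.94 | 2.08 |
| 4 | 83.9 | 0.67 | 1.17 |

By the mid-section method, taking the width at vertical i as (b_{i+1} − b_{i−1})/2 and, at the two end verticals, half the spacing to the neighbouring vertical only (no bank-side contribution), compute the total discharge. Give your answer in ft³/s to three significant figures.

w_1 = (56.1 − 0.0)/2 = 28.05 ft; q_1 = 1.33 × 0.66 × 28.05 = 24.62 ft³/s
w_2 = (66.3 − 0.0)/2 = 33.15 ft; q_2 = 2.15 × 2.52 × 33.15 = 179.6 ft³/s
w_3 = (83.9 − 56.1)/2 = 13.9 ft; q_3 = 2.08 × 1.94 × 13.9 = 56.09 ft³/s
w_4 = (83.9 − 66.3)/2 = 8.8 ft; q_4 = 1.17 × 0.67 × 8.8 = 6.898 ft³/s
Q = Σ qᵢ = 267.2 ft³/s

267 ft³/s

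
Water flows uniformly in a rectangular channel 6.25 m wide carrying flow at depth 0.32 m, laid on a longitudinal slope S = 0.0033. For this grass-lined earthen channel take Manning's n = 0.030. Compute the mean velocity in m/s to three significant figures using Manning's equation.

A = b·y = 6.25 × 0.32 = 2.000 m²
P = b + 2y = 6.25 + 2×0.32 = 6.890 m
R = A/P = 2.000/6.890 = 0.2903 m
Q = (1/n)·A·R^(2/3)·S^(1/2) = (1/0.030) × 2.000 × 0.2903^(2/3) × 0.0033^(1/2) = 1.679 m³/s
V = Q/A = 1.679/2.000 = 0.8395 m/s

0.839 m/s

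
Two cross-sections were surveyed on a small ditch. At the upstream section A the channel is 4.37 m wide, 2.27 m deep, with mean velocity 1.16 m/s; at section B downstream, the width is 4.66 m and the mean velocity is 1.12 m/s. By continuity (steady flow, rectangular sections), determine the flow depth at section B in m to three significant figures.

Q = A₁V₁ = (4.37×2.27) × 1.16 = 11.51 m³/s
d₂ = Q/(b₂ V₂) = 11.51/(4.66×1.12) = 2.205 m

2.20 m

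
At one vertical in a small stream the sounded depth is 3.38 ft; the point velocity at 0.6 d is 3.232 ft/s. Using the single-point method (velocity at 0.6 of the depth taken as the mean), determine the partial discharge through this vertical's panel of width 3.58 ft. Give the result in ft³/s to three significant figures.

v̄ = v₀.₆ = 3.232 ft/s
q = v̄ × d × w = 3.232 × 3.38 × 3.58 = 39.11 ft³/s

39.1 ft³/s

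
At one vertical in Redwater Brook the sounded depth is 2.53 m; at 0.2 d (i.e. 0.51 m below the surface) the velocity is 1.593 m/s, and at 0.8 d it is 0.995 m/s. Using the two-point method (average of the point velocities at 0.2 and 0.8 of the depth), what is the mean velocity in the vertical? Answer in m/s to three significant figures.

v̄ = (1.593 + 0.995) / 2 = 1.294 m/s

1.29 m/s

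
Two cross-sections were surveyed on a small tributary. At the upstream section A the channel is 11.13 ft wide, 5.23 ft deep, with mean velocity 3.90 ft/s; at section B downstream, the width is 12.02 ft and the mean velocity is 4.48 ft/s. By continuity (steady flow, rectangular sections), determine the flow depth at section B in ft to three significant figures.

4.22 ft

Q = A₁V₁ = (11.13×5.23) × 3.90 = 227.0 ft³/s
d₂ = Q/(b₂ V₂) = 227.0/(12.02×4.48) = 4.216 ft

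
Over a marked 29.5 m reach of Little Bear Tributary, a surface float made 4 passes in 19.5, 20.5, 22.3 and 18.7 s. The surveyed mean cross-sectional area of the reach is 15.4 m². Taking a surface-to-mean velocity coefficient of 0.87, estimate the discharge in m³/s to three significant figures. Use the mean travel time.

19.5 m³/s

t̄ = (19.5 + 20.5 + 22.3 + 18.7) / 4 = 20.25 s
v_surface = L / t̄ = 29.5 / 20.25 = 1.457 m/s
v_mean = 0.87 × 1.457 = 1.267 m/s
Q = A × v_mean = 15.4 × 1.267 = 19.52 m³/s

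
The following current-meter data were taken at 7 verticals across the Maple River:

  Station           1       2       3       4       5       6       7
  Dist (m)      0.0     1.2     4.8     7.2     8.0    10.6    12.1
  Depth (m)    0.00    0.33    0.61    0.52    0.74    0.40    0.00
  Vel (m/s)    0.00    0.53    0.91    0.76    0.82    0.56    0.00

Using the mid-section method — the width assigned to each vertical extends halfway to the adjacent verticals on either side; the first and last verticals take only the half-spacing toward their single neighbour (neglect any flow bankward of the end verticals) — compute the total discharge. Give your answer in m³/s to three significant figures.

4.21 m³/s

w_2 = (4.8 − 0.0)/2 = 2.4 m; q_2 = 0.53 × 0.33 × 2.4 = 0.4198 m³/s
w_3 = (7.2 − 1.2)/2 = 3 m; q_3 = 0.91 × 0.61 × 3 = 1.665 m³/s
w_4 = (8.0 − 4.8)/2 = 1.6 m; q_4 = 0.76 × 0.52 × 1.6 = 0.6323 m³/s
w_5 = (10.6 − 7.2)/2 = 1.7 m; q_5 = 0.82 × 0.74 × 1.7 = 1.032 m³/s
w_6 = (12.1 − 8.0)/2 = 2.05 m; q_6 = 0.56 × 0.40 × 2.05 = 0.4592 m³/s
Stations 1, 7 contribute zero (depth or velocity is 0).
Q = Σ qᵢ = 4.208 m³/s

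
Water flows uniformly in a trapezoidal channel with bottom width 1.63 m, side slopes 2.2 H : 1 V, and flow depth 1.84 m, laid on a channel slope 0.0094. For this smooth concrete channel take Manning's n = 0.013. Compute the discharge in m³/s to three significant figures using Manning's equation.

77.5 m³/s

A = (b + z·y)·y = (1.63 + 2.2×1.84)×1.84 = 10.45 m²
P = b + 2y√(1+z²) = 1.63 + 2×1.84×√(1+2.2²) = 10.52 m
R = A/P = 10.45/10.52 = 0.9928 m
Q = (1/n)·A·R^(2/3)·S^(1/2) = (1/0.013) × 10.45 × 0.9928^(2/3) × 0.0094^(1/2) = 77.54 m³/s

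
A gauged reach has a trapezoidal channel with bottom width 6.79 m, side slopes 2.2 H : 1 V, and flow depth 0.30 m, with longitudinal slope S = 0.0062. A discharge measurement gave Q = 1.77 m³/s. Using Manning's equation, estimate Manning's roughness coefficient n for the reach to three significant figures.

0.0417

A = (b + z·y)·y = (6.79 + 2.2×0.30)×0.30 = 2.235 m²
P = b + 2y√(1+z²) = 6.79 + 2×0.30×√(1+2.2²) = 8.240 m
R = A/P = 2.235/8.240 = 0.2712 m
n = (1/Q)·A·R^(2/3)·S^(1/2) = (1/1.77) × 2.235 × 0.4190 × 0.07874 = 0.04166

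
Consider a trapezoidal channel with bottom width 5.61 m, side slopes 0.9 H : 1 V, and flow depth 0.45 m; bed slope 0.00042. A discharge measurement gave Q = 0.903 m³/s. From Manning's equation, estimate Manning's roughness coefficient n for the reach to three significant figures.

0.0332

A = (b + z·y)·y = (5.61 + 0.9×0.45)×0.45 = 2.707 m²
P = b + 2y√(1+z²) = 5.61 + 2×0.45×√(1+0.9²) = 6.821 m
R = A/P = 2.707/6.821 = 0.3968 m
n = (1/Q)·A·R^(2/3)·S^(1/2) = (1/0.903) × 2.707 × 0.5400 × 0.02049 = 0.03317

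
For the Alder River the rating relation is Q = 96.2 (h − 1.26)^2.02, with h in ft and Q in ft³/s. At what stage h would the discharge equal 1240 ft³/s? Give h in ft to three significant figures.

h − h₀ = (Q/C)^(1/b) = (1240/96.2)^(1/2.02) = 3.545 ft
h = 1.26 + 3.545 = 4.805 ft

4.81 ft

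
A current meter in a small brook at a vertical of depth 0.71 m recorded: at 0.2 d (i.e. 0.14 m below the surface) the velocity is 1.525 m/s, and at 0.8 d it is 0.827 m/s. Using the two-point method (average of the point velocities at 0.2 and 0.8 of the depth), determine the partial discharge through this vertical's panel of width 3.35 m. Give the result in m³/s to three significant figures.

v̄ = (1.525 + 0.827) / 2 = 1.176 m/s
q = v̄ × d × w = 1.176 × 0.71 × 3.35 = 2.797 m³/s

2.80 m³/s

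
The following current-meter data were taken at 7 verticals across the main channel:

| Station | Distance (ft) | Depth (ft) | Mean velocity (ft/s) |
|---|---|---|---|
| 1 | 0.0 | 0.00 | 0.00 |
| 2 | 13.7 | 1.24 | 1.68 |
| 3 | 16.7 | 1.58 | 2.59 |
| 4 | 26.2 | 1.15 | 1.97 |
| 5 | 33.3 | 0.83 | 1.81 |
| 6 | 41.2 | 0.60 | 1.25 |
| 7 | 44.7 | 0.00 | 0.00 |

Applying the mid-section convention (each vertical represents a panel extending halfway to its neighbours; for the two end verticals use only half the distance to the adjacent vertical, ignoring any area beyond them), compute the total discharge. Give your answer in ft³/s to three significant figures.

77.3 ft³/s

w_2 = (16.7 − 0.0)/2 = 8.35 ft; q_2 = 1.68 × 1.24 × 8.35 = 17.39 ft³/s
w_3 = (26.2 − 13.7)/2 = 6.25 ft; q_3 = 2.59 × 1.58 × 6.25 = 25.58 ft³/s
w_4 = (33.3 − 16.7)/2 = 8.3 ft; q_4 = 1.97 × 1.15 × 8.3 = 18.80 ft³/s
w_5 = (41.2 − 26.2)/2 = 7.5 ft; q_5 = 1.81 × 0.83 × 7.5 = 11.27 ft³/s
w_6 = (44.7 − 33.3)/2 = 5.7 ft; q_6 = 1.25 × 0.60 × 5.7 = 4.275 ft³/s
Stations 1, 7 contribute zero (depth or velocity is 0).
Q = Σ qᵢ = 77.32 ft³/s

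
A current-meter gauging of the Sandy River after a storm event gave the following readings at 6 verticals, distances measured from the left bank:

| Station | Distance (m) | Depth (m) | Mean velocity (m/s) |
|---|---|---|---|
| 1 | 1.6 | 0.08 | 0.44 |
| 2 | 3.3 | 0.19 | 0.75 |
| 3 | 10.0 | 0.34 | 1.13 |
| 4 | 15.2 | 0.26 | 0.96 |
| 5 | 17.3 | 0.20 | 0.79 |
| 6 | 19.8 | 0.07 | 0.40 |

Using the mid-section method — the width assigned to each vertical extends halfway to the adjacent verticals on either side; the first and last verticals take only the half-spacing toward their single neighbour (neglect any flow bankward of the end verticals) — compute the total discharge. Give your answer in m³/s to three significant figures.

w_1 = (3.3 − 1.6)/2 = 0.85 m; q_1 = 0.44 × 0.08 × 0.85 = 0.02992 m³/s
w_2 = (10.0 − 1.6)/2 = 4.2 m; q_2 = 0.75 × 0.19 × 4.2 = 0.5985 m³/s
w_3 = (15.2 − 3.3)/2 = 5.95 m; q_3 = 1.13 × 0.34 × 5.95 = 2.286 m³/s
w_4 = (17.3 − 10.0)/2 = 3.65 m; q_4 = 0.96 × 0.26 × 3.65 = 0.9110 m³/s
w_5 = (19.8 − 15.2)/2 = 2.3 m; q_5 = 0.79 × 0.20 × 2.3 = 0.3634 m³/s
w_6 = (19.8 − 17.3)/2 = 1.25 m; q_6 = 0.40 × 0.07 × 1.25 = 0.03500 m³/s
Q = Σ qᵢ = 4.224 m³/s

4.22 m³/s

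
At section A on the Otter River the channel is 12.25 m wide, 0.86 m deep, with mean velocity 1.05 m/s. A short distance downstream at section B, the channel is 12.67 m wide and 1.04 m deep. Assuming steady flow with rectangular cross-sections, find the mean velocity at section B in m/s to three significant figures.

Q = A₁V₁ = (12.25×0.86) × 1.05 = 11.06 m³/s
A₂ = 12.67 × 1.04 = 13.18 m²
V₂ = Q/A₂ = 11.06/13.18 = 0.8395 m/s

0.839 m/s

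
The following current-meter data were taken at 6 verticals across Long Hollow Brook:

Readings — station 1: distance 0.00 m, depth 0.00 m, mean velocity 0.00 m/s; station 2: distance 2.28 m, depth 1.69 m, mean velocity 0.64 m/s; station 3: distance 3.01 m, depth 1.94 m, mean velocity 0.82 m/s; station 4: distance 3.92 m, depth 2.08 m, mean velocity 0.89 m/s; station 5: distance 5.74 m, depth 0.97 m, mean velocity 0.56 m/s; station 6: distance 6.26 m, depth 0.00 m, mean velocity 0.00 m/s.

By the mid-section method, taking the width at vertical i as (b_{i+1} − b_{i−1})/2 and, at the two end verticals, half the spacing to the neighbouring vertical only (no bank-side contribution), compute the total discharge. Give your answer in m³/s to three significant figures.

w_2 = (3.01 − 0.00)/2 = 1.505 m; q_2 = 0.64 × 1.69 × 1.505 = 1.628 m³/s
w_3 = (3.92 − 2.28)/2 = 0.82 m; q_3 = 0.82 × 1.94 × 0.82 = 1.304 m³/s
w_4 = (5.74 − 3.01)/2 = 1.365 m; q_4 = 0.89 × 2.08 × 1.365 = 2.527 m³/s
w_5 = (6.26 − 3.92)/2 = 1.17 m; q_5 = 0.56 × 0.97 × 1.17 = 0.6355 m³/s
Stations 1, 6 contribute zero (depth or velocity is 0).
Q = Σ qᵢ = 6.095 m³/s

6.09 m³/s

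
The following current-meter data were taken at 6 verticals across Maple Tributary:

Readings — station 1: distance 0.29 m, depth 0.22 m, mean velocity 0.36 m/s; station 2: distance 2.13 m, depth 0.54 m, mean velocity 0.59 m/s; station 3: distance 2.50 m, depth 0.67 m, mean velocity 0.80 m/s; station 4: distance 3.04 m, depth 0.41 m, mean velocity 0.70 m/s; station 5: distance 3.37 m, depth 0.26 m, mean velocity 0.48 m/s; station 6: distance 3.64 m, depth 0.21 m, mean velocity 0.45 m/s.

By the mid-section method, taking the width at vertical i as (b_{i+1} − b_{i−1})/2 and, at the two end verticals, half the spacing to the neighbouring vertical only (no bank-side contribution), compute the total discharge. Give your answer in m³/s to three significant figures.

w_1 = (2.13 − 0.29)/2 = 0.92 m; q_1 = 0.36 × 0.22 × 0.92 = 0.07286 m³/s
w_2 = (2.50 − 0.29)/2 = 1.105 m; q_2 = 0.59 × 0.54 × 1.105 = 0.3521 m³/s
w_3 = (3.04 − 2.13)/2 = 0.455 m; q_3 = 0.80 × 0.67 × 0.455 = 0.2439 m³/s
w_4 = (3.37 − 2.50)/2 = 0.435 m; q_4 = 0.70 × 0.41 × 0.435 = 0.1248 m³/s
w_5 = (3.64 − 3.04)/2 = 0.3 m; q_5 = 0.48 × 0.26 × 0.3 = 0.03744 m³/s
w_6 = (3.64 − 3.37)/2 = 0.135 m; q_6 = 0.45 × 0.21 × 0.135 = 0.01276 m³/s
Q = Σ qᵢ = 0.8438 m³/s

0.844 m³/s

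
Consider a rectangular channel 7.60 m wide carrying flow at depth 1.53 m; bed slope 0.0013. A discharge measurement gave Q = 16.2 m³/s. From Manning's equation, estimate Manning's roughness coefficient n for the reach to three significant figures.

0.0274

A = b·y = 7.60 × 1.53 = 11.63 m²
P = b + 2y = 7.60 + 2×1.53 = 10.66 m
R = A/P = 11.63/10.66 = 1.091 m
n = (1/Q)·A·R^(2/3)·S^(1/2) = (1/16.2) × 11.63 × 1.060 × 0.03606 = 0.02742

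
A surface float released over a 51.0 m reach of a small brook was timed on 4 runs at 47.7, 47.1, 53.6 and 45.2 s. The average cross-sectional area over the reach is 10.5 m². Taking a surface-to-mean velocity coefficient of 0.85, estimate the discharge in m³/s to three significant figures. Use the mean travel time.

t̄ = (47.7 + 47.1 + 53.6 + 45.2) / 4 = 48.4 s
v_surface = L / t̄ = 51.0 / 48.4 = 1.054 m/s
v_mean = 0.85 × 1.054 = 0.8957 m/s
Q = A × v_mean = 10.5 × 0.8957 = 9.404 m³/s

9.40 m³/s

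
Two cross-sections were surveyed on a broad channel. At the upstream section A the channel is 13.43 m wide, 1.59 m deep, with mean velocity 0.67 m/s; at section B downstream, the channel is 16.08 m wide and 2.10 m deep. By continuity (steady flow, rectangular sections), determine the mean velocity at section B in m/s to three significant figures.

Q = A₁V₁ = (13.43×1.59) × 0.67 = 14.31 m³/s
A₂ = 16.08 × 2.10 = 33.77 m²
V₂ = Q/A₂ = 14.31/33.77 = 0.4237 m/s

0.424 m/s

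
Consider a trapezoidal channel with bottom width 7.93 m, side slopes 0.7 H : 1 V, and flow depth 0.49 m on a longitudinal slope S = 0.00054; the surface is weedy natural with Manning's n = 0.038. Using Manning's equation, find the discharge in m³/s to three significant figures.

1.44 m³/s

A = (b + z·y)·y = (7.93 + 0.7×0.49)×0.49 = 4.054 m²
P = b + 2y√(1+z²) = 7.93 + 2×0.49×√(1+0.7²) = 9.126 m
R = A/P = 4.054/9.126 = 0.4442 m
Q = (1/n)·A·R^(2/3)·S^(1/2) = (1/0.038) × 4.054 × 0.4442^(2/3) × 0.00054^(1/2) = 1.443 m³/s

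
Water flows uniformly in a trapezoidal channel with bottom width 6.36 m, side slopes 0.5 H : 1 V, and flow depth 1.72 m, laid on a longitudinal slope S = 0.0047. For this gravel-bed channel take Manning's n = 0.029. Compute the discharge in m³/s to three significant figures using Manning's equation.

A = (b + z·y)·y = (6.36 + 0.5×1.72)×1.72 = 12.42 m²
P = b + 2y√(1+z²) = 6.36 + 2×1.72×√(1+0.5²) = 10.21 m
R = A/P = 12.42/10.21 = 1.217 m
Q = (1/n)·A·R^(2/3)·S^(1/2) = (1/0.029) × 12.42 × 1.217^(2/3) × 0.0047^(1/2) = 33.46 m³/s

33.5 m³/s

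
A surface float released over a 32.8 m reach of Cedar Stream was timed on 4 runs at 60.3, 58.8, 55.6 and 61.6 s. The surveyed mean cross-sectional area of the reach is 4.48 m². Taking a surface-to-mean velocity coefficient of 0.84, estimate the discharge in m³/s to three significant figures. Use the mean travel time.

2.09 m³/s

t̄ = (60.3 + 58.8 + 55.6 + 61.6) / 4 = 59.075 s
v_surface = L / t̄ = 32.8 / 59.075 = 0.5552 m/s
v_mean = 0.84 × 0.5552 = 0.4664 m/s
Q = A × v_mean = 4.48 × 0.4664 = 2.089 m³/s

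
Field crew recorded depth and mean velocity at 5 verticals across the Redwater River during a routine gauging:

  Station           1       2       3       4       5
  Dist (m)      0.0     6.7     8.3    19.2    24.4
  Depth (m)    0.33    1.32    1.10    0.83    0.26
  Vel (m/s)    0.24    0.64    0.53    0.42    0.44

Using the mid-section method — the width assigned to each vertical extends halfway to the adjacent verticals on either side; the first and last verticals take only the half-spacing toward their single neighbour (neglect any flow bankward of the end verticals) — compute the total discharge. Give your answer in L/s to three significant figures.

10500 L/s

w_1 = (6.7 − 0.0)/2 = 3.35 m; q_1 = 0.24 × 0.33 × 3.35 = 0.2653 m³/s
w_2 = (8.3 − 0.0)/2 = 4.15 m; q_2 = 0.64 × 1.32 × 4.15 = 3.506 m³/s
w_3 = (19.2 − 6.7)/2 = 6.25 m; q_3 = 0.53 × 1.10 × 6.25 = 3.644 m³/s
w_4 = (24.4 − 8.3)/2 = 8.05 m; q_4 = 0.42 × 0.83 × 8.05 = 2.806 m³/s
w_5 = (24.4 − 19.2)/2 = 2.6 m; q_5 = 0.44 × 0.26 × 2.6 = 0.2974 m³/s
Q = Σ qᵢ = 10.52 m³/s
= 10.52 × 1000 = 10520 L/s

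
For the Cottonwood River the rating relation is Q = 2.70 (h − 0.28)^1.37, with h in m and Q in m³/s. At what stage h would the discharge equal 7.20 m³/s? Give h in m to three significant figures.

h − h₀ = (Q/C)^(1/b) = (7.20/2.70)^(1/1.37) = 2.046 m
h = 0.28 + 2.046 = 2.326 m

2.33 m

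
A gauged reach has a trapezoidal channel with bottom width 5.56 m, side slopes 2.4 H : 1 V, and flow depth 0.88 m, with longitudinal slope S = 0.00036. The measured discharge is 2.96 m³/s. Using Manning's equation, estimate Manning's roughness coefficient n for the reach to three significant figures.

A = (b + z·y)·y = (5.56 + 2.4×0.88)×0.88 = 6.751 m²
P = b + 2y√(1+z²) = 5.56 + 2×0.88×√(1+2.4²) = 10.14 m
R = A/P = 6.751/10.14 = 0.6661 m
n = (1/Q)·A·R^(2/3)·S^(1/2) = (1/2.96) × 6.751 × 0.7627 × 0.01897 = 0.03301

0.0330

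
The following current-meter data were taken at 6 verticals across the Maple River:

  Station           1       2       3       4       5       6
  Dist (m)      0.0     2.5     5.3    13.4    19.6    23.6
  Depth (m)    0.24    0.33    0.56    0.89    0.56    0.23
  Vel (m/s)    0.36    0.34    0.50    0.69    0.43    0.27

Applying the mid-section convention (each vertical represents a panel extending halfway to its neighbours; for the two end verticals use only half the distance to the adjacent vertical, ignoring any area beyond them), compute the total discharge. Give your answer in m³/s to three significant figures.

w_1 = (2.5 − 0.0)/2 = 1.25 m; q_1 = 0.36 × 0.24 × 1.25 = 0.1080 m³/s
w_2 = (5.3 − 0.0)/2 = 2.65 m; q_2 = 0.34 × 0.33 × 2.65 = 0.2973 m³/s
w_3 = (13.4 − 2.5)/2 = 5.45 m; q_3 = 0.50 × 0.56 × 5.45 = 1.526 m³/s
w_4 = (19.6 − 5.3)/2 = 7.15 m; q_4 = 0.69 × 0.89 × 7.15 = 4.391 m³/s
w_5 = (23.6 − 13.4)/2 = 5.1 m; q_5 = 0.43 × 0.56 × 5.1 = 1.228 m³/s
w_6 = (23.6 − 19.6)/2 = 2 m; q_6 = 0.27 × 0.23 × 2 = 0.1242 m³/s
Q = Σ qᵢ = 7.674 m³/s

7.67 m³/s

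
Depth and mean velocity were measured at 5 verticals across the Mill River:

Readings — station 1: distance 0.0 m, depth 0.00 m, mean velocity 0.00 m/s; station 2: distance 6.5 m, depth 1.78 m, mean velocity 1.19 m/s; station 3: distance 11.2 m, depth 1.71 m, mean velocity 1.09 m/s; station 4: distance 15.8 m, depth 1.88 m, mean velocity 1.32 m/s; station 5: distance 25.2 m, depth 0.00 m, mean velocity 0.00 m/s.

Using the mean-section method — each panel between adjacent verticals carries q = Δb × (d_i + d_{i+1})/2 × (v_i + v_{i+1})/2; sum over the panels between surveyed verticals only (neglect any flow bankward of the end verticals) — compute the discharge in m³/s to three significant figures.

Panel 1-2: Δb = 6.5 m, d̄ = (0.00+1.78)/2 = 0.89, v̄ = (0.00+1.19)/2 = 0.595 → q = 6.5×0.89×0.595 = 3.442 m³/s
Panel 2-3: Δb = 4.7 m, d̄ = (1.78+1.71)/2 = 1.745, v̄ = (1.19+1.09)/2 = 1.14 → q = 4.7×1.745×1.14 = 9.350 m³/s
Panel 3-4: Δb = 4.6 m, d̄ = (1.71+1.88)/2 = 1.795, v̄ = (1.09+1.32)/2 = 1.205 → q = 4.6×1.795×1.205 = 9.950 m³/s
Panel 4-5: Δb = 9.4 m, d̄ = (1.88+0.00)/2 = 0.94, v̄ = (1.32+0.00)/2 = 0.66 → q = 9.4×0.94×0.66 = 5.832 m³/s
Q = Σ q = 28.57 m³/s

28.6 m³/s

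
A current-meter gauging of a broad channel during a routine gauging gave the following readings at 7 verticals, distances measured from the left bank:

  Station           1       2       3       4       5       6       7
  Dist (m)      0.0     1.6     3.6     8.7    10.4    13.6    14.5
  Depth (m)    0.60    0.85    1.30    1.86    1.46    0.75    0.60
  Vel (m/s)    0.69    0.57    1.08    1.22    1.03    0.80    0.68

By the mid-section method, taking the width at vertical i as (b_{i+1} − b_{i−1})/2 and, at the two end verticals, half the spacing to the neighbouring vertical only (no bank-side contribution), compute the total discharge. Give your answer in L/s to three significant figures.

19000 L/s

w_1 = (1.6 − 0.0)/2 = 0.8 m; q_1 = 0.69 × 0.60 × 0.8 = 0.3312 m³/s
w_2 = (3.6 − 0.0)/2 = 1.8 m; q_2 = 0.57 × 0.85 × 1.8 = 0.8721 m³/s
w_3 = (8.7 − 1.6)/2 = 3.55 m; q_3 = 1.08 × 1.30 × 3.55 = 4.984 m³/s
w_4 = (10.4 − 3.6)/2 = 3.4 m; q_4 = 1.22 × 1.86 × 3.4 = 7.715 m³/s
w_5 = (13.6 − 8.7)/2 = 2.45 m; q_5 = 1.03 × 1.46 × 2.45 = 3.684 m³/s
w_6 = (14.5 − 10.4)/2 = 2.05 m; q_6 = 0.80 × 0.75 × 2.05 = 1.230 m³/s
w_7 = (14.5 − 13.6)/2 = 0.45 m; q_7 = 0.68 × 0.60 × 0.45 = 0.1836 m³/s
Q = Σ qᵢ = 19.00 m³/s
= 19.00 × 1000 = 19000 L/s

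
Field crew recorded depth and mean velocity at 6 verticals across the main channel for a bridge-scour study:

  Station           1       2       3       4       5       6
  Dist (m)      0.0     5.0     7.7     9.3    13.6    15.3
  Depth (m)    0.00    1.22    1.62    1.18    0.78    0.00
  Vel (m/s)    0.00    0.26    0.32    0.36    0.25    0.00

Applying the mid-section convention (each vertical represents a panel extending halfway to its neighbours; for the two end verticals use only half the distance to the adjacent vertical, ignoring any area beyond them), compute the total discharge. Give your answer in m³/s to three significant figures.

4.17 m³/s

w_2 = (7.7 − 0.0)/2 = 3.85 m; q_2 = 0.26 × 1.22 × 3.85 = 1.221 m³/s
w_3 = (9.3 − 5.0)/2 = 2.15 m; q_3 = 0.32 × 1.62 × 2.15 = 1.115 m³/s
w_4 = (13.6 − 7.7)/2 = 2.95 m; q_4 = 0.36 × 1.18 × 2.95 = 1.253 m³/s
w_5 = (15.3 − 9.3)/2 = 3 m; q_5 = 0.25 × 0.78 × 3 = 0.5850 m³/s
Stations 1, 6 contribute zero (depth or velocity is 0).
Q = Σ qᵢ = 4.174 m³/s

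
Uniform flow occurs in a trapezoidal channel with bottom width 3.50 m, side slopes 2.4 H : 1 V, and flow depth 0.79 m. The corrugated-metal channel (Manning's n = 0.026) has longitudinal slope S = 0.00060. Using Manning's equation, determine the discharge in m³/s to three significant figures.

A = (b + z·y)·y = (3.50 + 2.4×0.79)×0.79 = 4.263 m²
P = b + 2y√(1+z²) = 3.50 + 2×0.79×√(1+2.4²) = 7.608 m
R = A/P = 4.263/7.608 = 0.5603 m
Q = (1/n)·A·R^(2/3)·S^(1/2) = (1/0.026) × 4.263 × 0.5603^(2/3) × 0.00060^(1/2) = 2.730 m³/s

2.73 m³/s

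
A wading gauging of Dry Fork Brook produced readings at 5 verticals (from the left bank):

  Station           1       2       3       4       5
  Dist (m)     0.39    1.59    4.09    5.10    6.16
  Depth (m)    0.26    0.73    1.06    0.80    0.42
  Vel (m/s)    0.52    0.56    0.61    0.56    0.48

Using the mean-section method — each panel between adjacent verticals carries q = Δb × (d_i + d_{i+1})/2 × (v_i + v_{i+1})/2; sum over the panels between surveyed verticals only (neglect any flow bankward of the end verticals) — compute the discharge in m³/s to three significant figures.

2.52 m³/s

Panel 1-2: Δb = 1.2 m, d̄ = (0.26+0.73)/2 = 0.495, v̄ = (0.52+0.56)/2 = 0.54 → q = 1.2×0.495×0.54 = 0.3208 m³/s
Panel 2-3: Δb = 2.5 m, d̄ = (0.73+1.06)/2 = 0.895, v̄ = (0.56+0.61)/2 = 0.585 → q = 2.5×0.895×0.585 = 1.309 m³/s
Panel 3-4: Δb = 1.01 m, d̄ = (1.06+0.80)/2 = 0.93, v̄ = (0.61+0.56)/2 = 0.585 → q = 1.01×0.93×0.585 = 0.5495 m³/s
Panel 4-5: Δb = 1.06 m, d̄ = (0.80+0.42)/2 = 0.61, v̄ = (0.56+0.48)/2 = 0.52 → q = 1.06×0.61×0.52 = 0.3362 m³/s
Q = Σ q = 2.515 m³/s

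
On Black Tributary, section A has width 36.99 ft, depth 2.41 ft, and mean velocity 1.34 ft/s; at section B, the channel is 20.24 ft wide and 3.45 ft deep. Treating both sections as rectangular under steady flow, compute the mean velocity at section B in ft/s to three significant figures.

Q = A₁V₁ = (36.99×2.41) × 1.34 = 119.5 ft³/s
A₂ = 20.24 × 3.45 = 69.83 ft²
V₂ = Q/A₂ = 119.5/69.83 = 1.711 ft/s

1.71 ft/s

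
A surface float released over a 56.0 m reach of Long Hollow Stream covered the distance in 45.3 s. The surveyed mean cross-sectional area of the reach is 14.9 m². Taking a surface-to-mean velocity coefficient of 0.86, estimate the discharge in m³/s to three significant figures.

v_surface = L / t̄ = 56.0 / 45.3 = 1.236 m/s
v_mean = 0.86 × 1.236 = 1.063 m/s
Q = A × v_mean = 14.9 × 1.063 = 15.84 m³/s

15.8 m³/s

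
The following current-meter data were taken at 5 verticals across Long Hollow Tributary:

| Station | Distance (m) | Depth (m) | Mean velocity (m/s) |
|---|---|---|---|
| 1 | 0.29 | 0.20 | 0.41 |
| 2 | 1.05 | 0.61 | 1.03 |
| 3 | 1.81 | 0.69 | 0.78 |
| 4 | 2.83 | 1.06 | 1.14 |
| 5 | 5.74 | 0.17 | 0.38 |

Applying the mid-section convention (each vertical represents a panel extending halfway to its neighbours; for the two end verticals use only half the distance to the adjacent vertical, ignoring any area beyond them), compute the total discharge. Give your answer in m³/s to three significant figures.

w_1 = (1.05 − 0.29)/2 = 0.38 m; q_1 = 0.41 × 0.20 × 0.38 = 0.03116 m³/s
w_2 = (1.81 − 0.29)/2 = 0.76 m; q_2 = 1.03 × 0.61 × 0.76 = 0.4775 m³/s
w_3 = (2.83 − 1.05)/2 = 0.89 m; q_3 = 0.78 × 0.69 × 0.89 = 0.4790 m³/s
w_4 = (5.74 − 1.81)/2 = 1.965 m; q_4 = 1.14 × 1.06 × 1.965 = 2.375 m³/s
w_5 = (5.74 − 2.83)/2 = 1.455 m; q_5 = 0.38 × 0.17 × 1.455 = 0.09399 m³/s
Q = Σ qᵢ = 3.456 m³/s

3.46 m³/s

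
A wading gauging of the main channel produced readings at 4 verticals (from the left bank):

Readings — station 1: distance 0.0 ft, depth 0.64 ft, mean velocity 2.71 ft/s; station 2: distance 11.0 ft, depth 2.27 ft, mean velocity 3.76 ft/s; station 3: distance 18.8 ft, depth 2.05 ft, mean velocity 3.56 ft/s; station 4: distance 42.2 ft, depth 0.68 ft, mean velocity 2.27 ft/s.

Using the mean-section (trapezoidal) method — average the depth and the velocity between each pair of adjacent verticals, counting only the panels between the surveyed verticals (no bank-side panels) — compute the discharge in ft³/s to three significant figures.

Panel 1-2: Δb = 11 ft, d̄ = (0.64+2.27)/2 = 1.455, v̄ = (2.71+3.76)/2 = 3.235 → q = 11×1.455×3.235 = 51.78 ft³/s
Panel 2-3: Δb = 7.8 ft, d̄ = (2.27+2.05)/2 = 2.16, v̄ = (3.76+3.56)/2 = 3.66 → q = 7.8×2.16×3.66 = 61.66 ft³/s
Panel 3-4: Δb = 23.4 ft, d̄ = (2.05+0.68)/2 = 1.365, v̄ = (3.56+2.27)/2 = 2.915 → q = 23.4×1.365×2.915 = 93.11 ft³/s
Q = Σ q = 206.5 ft³/s

207 ft³/s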